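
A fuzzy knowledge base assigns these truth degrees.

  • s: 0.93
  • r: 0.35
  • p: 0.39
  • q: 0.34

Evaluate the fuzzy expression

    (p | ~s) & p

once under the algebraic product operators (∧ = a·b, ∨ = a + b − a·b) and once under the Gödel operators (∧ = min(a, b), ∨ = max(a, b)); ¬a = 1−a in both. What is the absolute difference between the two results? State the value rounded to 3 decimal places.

0.221

Under algebraic product:
  ~s = 1 − 0.9300 = 0.0700
  p | ~s = a + b − a·b on (0.3900, 0.0700) = 0.4327
  (p | ~s) & p = a·b on (0.4327, 0.3900) = 0.1688
  → value = 0.1688
Under Gödel:
  ~s = 1 − 0.93 = 0.07
  p | ~s = max(a, b) on (0.39, 0.07) = 0.39
  (p | ~s) & p = min(a, b) on (0.39, 0.39) = 0.39
  → value = 0.3900
|0.1688 − 0.3900| = 0.221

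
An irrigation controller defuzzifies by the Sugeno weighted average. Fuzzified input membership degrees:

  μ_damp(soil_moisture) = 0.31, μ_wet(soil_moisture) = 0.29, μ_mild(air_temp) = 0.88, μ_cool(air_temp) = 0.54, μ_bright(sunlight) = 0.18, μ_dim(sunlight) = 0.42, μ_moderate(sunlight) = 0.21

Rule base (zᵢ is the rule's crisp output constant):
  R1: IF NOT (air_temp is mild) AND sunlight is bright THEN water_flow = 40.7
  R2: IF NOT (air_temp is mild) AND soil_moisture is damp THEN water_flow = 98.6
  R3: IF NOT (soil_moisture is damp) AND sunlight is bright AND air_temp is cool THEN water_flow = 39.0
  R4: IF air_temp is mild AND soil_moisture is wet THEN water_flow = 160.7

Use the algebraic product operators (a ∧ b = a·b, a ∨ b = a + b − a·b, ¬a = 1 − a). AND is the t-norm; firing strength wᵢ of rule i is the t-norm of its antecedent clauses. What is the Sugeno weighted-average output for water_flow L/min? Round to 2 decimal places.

R1 (z=40.7): ¬mild=1−0.88=0.12, bright=0.18; AND[a·b] → w = 0.0216
R2 (z=98.6): ¬mild=1−0.88=0.12, damp=0.31; AND[a·b] → w = 0.0372
R3 (z=39.0): ¬damp=1−0.31=0.69, bright=0.18, cool=0.54; AND[a·b] → w = 0.0671
R4 (z=160.7): mild=0.88, wet=0.29; AND[a·b] → w = 0.2552
Weighted average = (0.0216·40.7 + 0.0372·98.6 + 0.0671·39.0 + 0.2552·160.7) / (0.0216 + 0.0372 + 0.0671 + 0.2552)
  = 48.1733 / 0.3811 = 126.42

126.42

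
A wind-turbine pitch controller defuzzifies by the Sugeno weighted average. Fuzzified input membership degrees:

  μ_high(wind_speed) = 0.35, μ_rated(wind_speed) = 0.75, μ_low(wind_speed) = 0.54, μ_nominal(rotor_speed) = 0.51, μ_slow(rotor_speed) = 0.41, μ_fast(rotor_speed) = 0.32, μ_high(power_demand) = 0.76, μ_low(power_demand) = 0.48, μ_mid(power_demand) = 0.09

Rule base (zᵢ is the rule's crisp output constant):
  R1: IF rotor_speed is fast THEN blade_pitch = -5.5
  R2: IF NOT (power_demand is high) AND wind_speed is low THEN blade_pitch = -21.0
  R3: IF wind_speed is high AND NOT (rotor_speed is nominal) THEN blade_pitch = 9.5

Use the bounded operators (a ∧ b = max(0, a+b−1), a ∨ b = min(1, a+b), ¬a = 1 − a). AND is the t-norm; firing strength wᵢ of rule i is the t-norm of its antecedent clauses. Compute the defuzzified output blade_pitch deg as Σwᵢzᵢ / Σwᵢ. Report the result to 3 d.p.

R1 (z=-5.5): fast=0.32 → w = 0.32
R2 (z=-21.0): ¬high=1−0.76=0.24, low=0.54; AND[max(0, a+b−1)] → w = 0.00
R3 (z=9.5): high=0.35, ¬nominal=1−0.51=0.49; AND[max(0, a+b−1)] → w = 0.00
Weighted average = (0.32·-5.5 + 0.00·-21.0 + 0.00·9.5) / (0.32 + 0.00 + 0.00)
  = -1.7600 / 0.3200 = -5.500

-5.500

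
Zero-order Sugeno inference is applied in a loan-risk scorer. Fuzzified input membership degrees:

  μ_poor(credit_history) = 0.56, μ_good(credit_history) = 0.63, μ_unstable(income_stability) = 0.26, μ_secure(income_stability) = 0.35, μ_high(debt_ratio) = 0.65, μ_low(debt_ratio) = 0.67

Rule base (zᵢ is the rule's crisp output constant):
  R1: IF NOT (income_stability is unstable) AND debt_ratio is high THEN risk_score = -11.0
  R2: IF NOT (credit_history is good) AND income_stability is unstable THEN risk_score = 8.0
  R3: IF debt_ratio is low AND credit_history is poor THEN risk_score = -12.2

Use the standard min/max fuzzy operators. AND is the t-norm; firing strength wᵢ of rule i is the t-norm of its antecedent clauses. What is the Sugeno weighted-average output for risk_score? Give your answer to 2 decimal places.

-8.10

R1 (z=-11.0): ¬unstable=1−0.26=0.74, high=0.65; AND[min(a, b)] → w = 0.65
R2 (z=8.0): ¬good=1−0.63=0.37, unstable=0.26; AND[min(a, b)] → w = 0.26
R3 (z=-12.2): low=0.67, poor=0.56; AND[min(a, b)] → w = 0.56
Weighted average = (0.65·-11.0 + 0.26·8.0 + 0.56·-12.2) / (0.65 + 0.26 + 0.56)
  = -11.9020 / 1.4700 = -8.10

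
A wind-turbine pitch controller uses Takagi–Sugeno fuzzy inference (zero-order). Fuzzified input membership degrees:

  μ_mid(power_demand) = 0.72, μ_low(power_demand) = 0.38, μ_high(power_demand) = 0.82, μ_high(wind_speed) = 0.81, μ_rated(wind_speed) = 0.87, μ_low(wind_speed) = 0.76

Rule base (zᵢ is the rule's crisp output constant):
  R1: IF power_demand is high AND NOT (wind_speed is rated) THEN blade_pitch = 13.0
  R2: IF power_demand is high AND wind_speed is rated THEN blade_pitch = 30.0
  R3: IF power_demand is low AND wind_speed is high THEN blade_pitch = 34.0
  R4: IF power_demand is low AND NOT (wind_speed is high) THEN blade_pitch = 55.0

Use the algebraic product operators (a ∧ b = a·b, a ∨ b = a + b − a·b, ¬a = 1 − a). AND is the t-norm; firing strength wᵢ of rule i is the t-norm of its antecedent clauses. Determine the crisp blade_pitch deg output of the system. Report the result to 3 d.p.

R1 (z=13.0): high=0.82, ¬rated=1−0.87=0.13; AND[a·b] → w = 0.1066
R2 (z=30.0): high=0.82, rated=0.87; AND[a·b] → w = 0.7134
R3 (z=34.0): low=0.38, high=0.81; AND[a·b] → w = 0.3078
R4 (z=55.0): low=0.38, ¬high=1−0.81=0.19; AND[a·b] → w = 0.0722
Weighted average = (0.1066·13.0 + 0.7134·30.0 + 0.3078·34.0 + 0.0722·55.0) / (0.1066 + 0.7134 + 0.3078 + 0.0722)
  = 37.2240 / 1.2000 = 31.020

31.020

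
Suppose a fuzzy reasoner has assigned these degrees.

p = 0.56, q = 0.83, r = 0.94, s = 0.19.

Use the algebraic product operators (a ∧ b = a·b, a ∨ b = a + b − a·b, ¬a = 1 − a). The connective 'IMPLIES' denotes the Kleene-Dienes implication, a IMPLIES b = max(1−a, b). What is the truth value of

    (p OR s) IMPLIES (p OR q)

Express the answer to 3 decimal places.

p OR s = a + b − a·b on (0.5600, 0.1900) = 0.6436
p OR q = a + b − a·b on (0.5600, 0.8300) = 0.9252
(p OR s) IMPLIES (p OR q)  [Kleene-Dienes: max(1−a, b)] with a=0.6436, b=0.9252 → 0.9252

0.925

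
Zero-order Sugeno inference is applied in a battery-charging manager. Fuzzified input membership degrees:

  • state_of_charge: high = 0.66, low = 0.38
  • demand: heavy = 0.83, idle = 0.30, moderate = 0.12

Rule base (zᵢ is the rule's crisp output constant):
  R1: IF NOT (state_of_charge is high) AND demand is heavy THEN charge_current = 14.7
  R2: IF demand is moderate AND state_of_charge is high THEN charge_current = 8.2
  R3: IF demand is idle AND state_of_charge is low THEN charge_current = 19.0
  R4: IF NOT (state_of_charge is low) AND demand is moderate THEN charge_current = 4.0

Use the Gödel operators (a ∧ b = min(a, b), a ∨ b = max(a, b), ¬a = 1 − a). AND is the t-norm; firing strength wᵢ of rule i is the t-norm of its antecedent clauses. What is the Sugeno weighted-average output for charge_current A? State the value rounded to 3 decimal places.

R1 (z=14.7): ¬high=1−0.66=0.34, heavy=0.83; AND[min(a, b)] → w = 0.34
R2 (z=8.2): moderate=0.12, high=0.66; AND[min(a, b)] → w = 0.12
R3 (z=19.0): idle=0.30, low=0.38; AND[min(a, b)] → w = 0.30
R4 (z=4.0): ¬low=1−0.38=0.62, moderate=0.12; AND[min(a, b)] → w = 0.12
Weighted average = (0.34·14.7 + 0.12·8.2 + 0.30·19.0 + 0.12·4.0) / (0.34 + 0.12 + 0.30 + 0.12)
  = 12.1620 / 0.8800 = 13.820

13.820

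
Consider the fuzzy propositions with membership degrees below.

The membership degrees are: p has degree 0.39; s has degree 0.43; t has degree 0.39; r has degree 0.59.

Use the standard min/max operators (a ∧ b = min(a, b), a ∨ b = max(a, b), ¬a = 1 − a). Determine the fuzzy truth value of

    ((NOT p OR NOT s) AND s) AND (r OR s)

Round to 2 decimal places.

NOT p = 1 − 0.39 = 0.61
NOT s = 1 − 0.43 = 0.57
NOT p OR NOT s = max(a, b) on (0.61, 0.57) = 0.61
(NOT p OR NOT s) AND s = min(a, b) on (0.61, 0.43) = 0.43
r OR s = max(a, b) on (0.59, 0.43) = 0.59
((NOT p OR NOT s) AND s) AND (r OR s) = min(a, b) on (0.43, 0.59) = 0.43

0.43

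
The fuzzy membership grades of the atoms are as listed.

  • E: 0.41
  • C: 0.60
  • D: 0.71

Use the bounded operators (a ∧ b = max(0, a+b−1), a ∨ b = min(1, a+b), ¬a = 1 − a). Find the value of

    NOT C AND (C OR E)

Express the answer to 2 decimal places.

0.40

NOT C = 1 − 0.60 = 0.40
C OR E = min(1, a+b) on (0.60, 0.41) = 1.00
NOT C AND (C OR E) = max(0, a+b−1) on (0.40, 1.00) = 0.40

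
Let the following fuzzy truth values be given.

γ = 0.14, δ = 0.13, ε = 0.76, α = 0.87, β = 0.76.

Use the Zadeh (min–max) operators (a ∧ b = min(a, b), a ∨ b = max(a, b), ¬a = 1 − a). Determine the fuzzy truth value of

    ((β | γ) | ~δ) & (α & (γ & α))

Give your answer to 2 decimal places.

0.14

β | γ = max(a, b) on (0.76, 0.14) = 0.76
~δ = 1 − 0.13 = 0.87
(β | γ) | ~δ = max(a, b) on (0.76, 0.87) = 0.87
γ & α = min(a, b) on (0.14, 0.87) = 0.14
α & (γ & α) = min(a, b) on (0.87, 0.14) = 0.14
((β | γ) | ~δ) & (α & (γ & α)) = min(a, b) on (0.87, 0.14) = 0.14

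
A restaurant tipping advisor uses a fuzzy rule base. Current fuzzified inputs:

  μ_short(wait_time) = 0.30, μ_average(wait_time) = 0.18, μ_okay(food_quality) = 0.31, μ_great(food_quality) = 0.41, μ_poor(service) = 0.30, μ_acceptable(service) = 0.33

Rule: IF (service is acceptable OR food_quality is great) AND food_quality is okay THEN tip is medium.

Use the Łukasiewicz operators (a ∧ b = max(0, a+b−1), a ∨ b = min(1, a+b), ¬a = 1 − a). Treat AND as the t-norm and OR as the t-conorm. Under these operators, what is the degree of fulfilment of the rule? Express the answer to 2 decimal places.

firing strength: (acceptable=0.33 OR great=0.41) = 0.74; AND[max(0, a+b−1)] with okay=0.31 → w = 0.05

0.05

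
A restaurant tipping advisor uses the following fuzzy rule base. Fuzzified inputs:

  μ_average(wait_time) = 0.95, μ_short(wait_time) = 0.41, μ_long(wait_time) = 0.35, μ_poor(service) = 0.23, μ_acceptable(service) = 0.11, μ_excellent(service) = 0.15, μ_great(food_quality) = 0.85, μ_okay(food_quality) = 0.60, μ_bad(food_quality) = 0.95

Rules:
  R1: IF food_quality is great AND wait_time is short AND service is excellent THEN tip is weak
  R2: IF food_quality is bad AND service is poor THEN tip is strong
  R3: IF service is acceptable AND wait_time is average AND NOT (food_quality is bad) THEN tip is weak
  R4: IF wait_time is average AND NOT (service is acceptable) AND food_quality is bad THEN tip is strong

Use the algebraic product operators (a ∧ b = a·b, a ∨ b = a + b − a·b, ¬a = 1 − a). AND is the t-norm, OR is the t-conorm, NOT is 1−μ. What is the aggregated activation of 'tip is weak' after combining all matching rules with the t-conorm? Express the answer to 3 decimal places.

0.057

R1: great=0.85, short=0.41, excellent=0.15; AND[a·b] → w = 0.0523
R2: bad=0.95, poor=0.23; AND[a·b] → w = 0.2185
R3: acceptable=0.11, average=0.95, ¬bad=1−0.95=0.05; AND[a·b] → w = 0.0052
R4: average=0.95, ¬acceptable=1−0.11=0.89, bad=0.95; AND[a·b] → w = 0.8032
Rules with consequent 'weak': {R1, R3} → strengths 0.0523, 0.0052
Aggregate via t-conorm [a + b − a·b]: 0.0572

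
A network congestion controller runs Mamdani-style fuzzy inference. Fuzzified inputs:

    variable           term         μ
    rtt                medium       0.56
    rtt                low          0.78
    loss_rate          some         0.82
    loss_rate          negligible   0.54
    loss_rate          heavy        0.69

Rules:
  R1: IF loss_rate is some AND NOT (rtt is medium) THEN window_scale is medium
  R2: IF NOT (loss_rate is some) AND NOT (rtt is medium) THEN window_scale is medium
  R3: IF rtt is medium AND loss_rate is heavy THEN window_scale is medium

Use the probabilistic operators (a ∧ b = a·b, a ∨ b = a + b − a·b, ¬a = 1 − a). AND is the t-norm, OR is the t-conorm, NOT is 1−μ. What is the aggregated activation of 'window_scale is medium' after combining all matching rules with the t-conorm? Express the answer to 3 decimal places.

0.639

R1: some=0.82, ¬medium=1−0.56=0.44; AND[a·b] → w = 0.3608
R2: ¬some=1−0.82=0.18, ¬medium=1−0.56=0.44; AND[a·b] → w = 0.0792
R3: medium=0.56, heavy=0.69; AND[a·b] → w = 0.3864
Rules with consequent 'medium': {R1, R2, R3} → strengths 0.3608, 0.0792, 0.3864
Aggregate via t-conorm [a + b − a·b]: 0.6389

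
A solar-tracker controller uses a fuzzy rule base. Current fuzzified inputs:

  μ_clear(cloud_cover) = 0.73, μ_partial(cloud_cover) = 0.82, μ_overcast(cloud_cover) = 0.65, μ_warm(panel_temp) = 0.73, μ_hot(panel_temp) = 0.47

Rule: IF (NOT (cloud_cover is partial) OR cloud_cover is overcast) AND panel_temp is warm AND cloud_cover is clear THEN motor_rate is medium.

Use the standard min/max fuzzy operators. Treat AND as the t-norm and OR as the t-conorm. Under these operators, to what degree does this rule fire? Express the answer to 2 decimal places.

0.65

firing strength: (¬partial=1−0.82=0.18 OR overcast=0.65) = 0.65; AND[min(a, b)] with warm=0.73, clear=0.73 → w = 0.65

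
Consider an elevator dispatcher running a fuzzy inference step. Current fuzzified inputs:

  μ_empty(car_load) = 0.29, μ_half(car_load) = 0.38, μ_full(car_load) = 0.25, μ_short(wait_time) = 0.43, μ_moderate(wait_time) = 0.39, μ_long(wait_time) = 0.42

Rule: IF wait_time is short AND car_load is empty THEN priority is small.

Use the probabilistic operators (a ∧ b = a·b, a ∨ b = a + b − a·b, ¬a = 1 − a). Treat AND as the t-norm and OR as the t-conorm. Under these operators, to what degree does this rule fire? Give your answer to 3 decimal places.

firing strength: short=0.43, empty=0.29; AND[a·b] → w = 0.1247

0.125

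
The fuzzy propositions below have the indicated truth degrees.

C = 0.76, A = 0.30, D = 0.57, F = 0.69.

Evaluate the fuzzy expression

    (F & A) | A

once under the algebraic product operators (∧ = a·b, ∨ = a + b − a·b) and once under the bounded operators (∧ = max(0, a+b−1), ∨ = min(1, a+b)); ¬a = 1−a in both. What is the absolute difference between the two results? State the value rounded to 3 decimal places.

0.145

Under algebraic product:
  F & A = a·b on (0.6900, 0.3000) = 0.2070
  (F & A) | A = a + b − a·b on (0.2070, 0.3000) = 0.4449
  → value = 0.4449
Under bounded:
  F & A = max(0, a+b−1) on (0.69, 0.30) = 0.00
  (F & A) | A = min(1, a+b) on (0.00, 0.30) = 0.30
  → value = 0.3000
|0.4449 − 0.3000| = 0.145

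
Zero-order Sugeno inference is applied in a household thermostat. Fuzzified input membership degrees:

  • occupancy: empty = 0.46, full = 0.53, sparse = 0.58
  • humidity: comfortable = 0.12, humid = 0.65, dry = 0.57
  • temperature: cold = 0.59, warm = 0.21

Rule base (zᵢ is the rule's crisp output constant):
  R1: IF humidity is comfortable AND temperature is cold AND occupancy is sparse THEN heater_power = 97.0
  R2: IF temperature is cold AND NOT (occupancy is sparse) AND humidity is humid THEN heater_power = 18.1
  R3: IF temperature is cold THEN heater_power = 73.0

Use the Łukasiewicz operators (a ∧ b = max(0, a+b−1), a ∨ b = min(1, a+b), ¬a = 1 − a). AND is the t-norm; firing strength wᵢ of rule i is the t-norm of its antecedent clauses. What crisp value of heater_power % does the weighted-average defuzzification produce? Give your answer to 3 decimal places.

R1 (z=97.0): comfortable=0.12, cold=0.59, sparse=0.58; AND[max(0, a+b−1)] → w = 0.00
R2 (z=18.1): cold=0.59, ¬sparse=1−0.58=0.42, humid=0.65; AND[max(0, a+b−1)] → w = 0.00
R3 (z=73.0): cold=0.59 → w = 0.59
Weighted average = (0.00·97.0 + 0.00·18.1 + 0.59·73.0) / (0.00 + 0.00 + 0.59)
  = 43.0700 / 0.5900 = 73.000

73.000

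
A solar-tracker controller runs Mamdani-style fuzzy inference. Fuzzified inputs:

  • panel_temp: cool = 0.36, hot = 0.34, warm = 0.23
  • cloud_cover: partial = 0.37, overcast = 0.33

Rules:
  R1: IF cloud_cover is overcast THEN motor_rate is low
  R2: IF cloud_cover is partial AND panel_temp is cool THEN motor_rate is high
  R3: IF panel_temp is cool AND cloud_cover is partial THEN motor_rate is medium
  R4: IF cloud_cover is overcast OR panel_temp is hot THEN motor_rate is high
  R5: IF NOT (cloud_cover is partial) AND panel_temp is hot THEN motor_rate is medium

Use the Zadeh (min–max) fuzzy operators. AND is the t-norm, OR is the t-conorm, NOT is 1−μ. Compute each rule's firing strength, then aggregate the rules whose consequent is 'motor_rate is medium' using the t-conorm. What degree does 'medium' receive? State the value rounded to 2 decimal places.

0.36

R1: overcast=0.33 → w = 0.33
R2: partial=0.37, cool=0.36; AND[min(a, b)] → w = 0.36
R3: cool=0.36, partial=0.37; AND[min(a, b)] → w = 0.36
R4: overcast=0.33, hot=0.34; OR[max(a, b)] → w = 0.34
R5: ¬partial=1−0.37=0.63, hot=0.34; AND[min(a, b)] → w = 0.34
Rules with consequent 'medium': {R3, R5} → strengths 0.36, 0.34
Aggregate via t-conorm [max(a, b)]: 0.36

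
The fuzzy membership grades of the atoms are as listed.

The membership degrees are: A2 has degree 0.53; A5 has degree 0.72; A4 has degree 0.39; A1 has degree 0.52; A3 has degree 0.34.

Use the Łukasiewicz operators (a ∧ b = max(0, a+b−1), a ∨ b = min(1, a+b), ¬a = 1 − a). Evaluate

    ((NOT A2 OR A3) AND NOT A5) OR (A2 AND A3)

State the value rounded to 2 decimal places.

0.09

NOT A2 = 1 − 0.53 = 0.47
NOT A2 OR A3 = min(1, a+b) on (0.47, 0.34) = 0.81
NOT A5 = 1 − 0.72 = 0.28
(NOT A2 OR A3) AND NOT A5 = max(0, a+b−1) on (0.81, 0.28) = 0.09
A2 AND A3 = max(0, a+b−1) on (0.53, 0.34) = 0.00
((NOT A2 OR A3) AND NOT A5) OR (A2 AND A3) = min(1, a+b) on (0.09, 0.00) = 0.09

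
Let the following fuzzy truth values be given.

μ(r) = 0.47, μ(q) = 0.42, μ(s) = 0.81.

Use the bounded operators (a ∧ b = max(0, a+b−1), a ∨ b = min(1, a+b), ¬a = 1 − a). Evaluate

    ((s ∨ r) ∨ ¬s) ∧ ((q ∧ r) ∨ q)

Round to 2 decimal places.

0.42

s ∨ r = min(1, a+b) on (0.81, 0.47) = 1.00
¬s = 1 − 0.81 = 0.19
(s ∨ r) ∨ ¬s = min(1, a+b) on (1.00, 0.19) = 1.00
q ∧ r = max(0, a+b−1) on (0.42, 0.47) = 0.00
(q ∧ r) ∨ q = min(1, a+b) on (0.00, 0.42) = 0.42
((s ∨ r) ∨ ¬s) ∧ ((q ∧ r) ∨ q) = max(0, a+b−1) on (1.00, 0.42) = 0.42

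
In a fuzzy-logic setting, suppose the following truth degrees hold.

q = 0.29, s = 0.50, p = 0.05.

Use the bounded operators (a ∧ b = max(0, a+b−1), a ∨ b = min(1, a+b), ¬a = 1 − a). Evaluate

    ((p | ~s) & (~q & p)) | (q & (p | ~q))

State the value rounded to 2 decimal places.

~s = 1 − 0.50 = 0.50
p | ~s = min(1, a+b) on (0.05, 0.50) = 0.55
~q = 1 − 0.29 = 0.71
~q & p = max(0, a+b−1) on (0.71, 0.05) = 0.00
(p | ~s) & (~q & p) = max(0, a+b−1) on (0.55, 0.00) = 0.00
~q = 1 − 0.29 = 0.71
p | ~q = min(1, a+b) on (0.05, 0.71) = 0.76
q & (p | ~q) = max(0, a+b−1) on (0.29, 0.76) = 0.05
((p | ~s) & (~q & p)) | (q & (p | ~q)) = min(1, a+b) on (0.00, 0.05) = 0.05

0.05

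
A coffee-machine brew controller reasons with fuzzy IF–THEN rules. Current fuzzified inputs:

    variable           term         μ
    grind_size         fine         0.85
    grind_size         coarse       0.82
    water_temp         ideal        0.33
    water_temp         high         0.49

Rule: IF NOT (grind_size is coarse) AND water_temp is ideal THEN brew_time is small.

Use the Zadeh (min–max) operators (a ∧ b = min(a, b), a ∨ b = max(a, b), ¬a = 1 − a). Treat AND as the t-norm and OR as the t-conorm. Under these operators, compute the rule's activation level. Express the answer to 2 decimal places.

0.18

firing strength: ¬coarse=1−0.82=0.18, ideal=0.33; AND[min(a, b)] → w = 0.18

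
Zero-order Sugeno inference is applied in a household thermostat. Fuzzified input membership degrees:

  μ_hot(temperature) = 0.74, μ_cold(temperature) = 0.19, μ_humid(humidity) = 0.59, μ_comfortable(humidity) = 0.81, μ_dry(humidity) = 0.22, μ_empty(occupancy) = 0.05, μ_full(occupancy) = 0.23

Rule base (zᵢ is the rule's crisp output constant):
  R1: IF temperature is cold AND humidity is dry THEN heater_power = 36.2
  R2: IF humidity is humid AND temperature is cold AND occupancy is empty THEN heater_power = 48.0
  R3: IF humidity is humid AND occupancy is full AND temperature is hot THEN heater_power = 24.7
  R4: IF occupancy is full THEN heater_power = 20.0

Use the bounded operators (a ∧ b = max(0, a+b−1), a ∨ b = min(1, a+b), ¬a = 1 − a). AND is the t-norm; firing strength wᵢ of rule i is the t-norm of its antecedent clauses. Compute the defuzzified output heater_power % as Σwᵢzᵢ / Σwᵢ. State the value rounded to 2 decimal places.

20.00

R1 (z=36.2): cold=0.19, dry=0.22; AND[max(0, a+b−1)] → w = 0.00
R2 (z=48.0): humid=0.59, cold=0.19, empty=0.05; AND[max(0, a+b−1)] → w = 0.00
R3 (z=24.7): humid=0.59, full=0.23, hot=0.74; AND[max(0, a+b−1)] → w = 0.00
R4 (z=20.0): full=0.23 → w = 0.23
Weighted average = (0.00·36.2 + 0.00·48.0 + 0.00·24.7 + 0.23·20.0) / (0.00 + 0.00 + 0.00 + 0.23)
  = 4.6000 / 0.2300 = 20.00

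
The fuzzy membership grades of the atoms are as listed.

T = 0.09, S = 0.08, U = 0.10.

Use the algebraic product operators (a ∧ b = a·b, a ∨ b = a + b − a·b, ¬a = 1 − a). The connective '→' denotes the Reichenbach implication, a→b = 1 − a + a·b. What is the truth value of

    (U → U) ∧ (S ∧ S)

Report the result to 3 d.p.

U → U  [Reichenbach: 1 − a + a·b] with a=0.1000, b=0.1000 → 0.9100
S ∧ S = a·b on (0.0800, 0.0800) = 0.0064
(U → U) ∧ (S ∧ S) = a·b on (0.9100, 0.0064) = 0.0058

0.006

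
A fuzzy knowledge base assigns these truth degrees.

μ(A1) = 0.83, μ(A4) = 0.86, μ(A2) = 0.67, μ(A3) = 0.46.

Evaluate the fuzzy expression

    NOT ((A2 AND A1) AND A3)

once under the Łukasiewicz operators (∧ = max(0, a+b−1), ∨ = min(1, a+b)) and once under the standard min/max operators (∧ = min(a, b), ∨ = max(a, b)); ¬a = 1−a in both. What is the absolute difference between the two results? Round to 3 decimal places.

0.460

Under Łukasiewicz:
  A2 AND A1 = max(0, a+b−1) on (0.67, 0.83) = 0.50
  (A2 AND A1) AND A3 = max(0, a+b−1) on (0.50, 0.46) = 0.00
  NOT ((A2 AND A1) AND A3) = 1 − 0.00 = 1.00
  → value = 1.0000
Under standard min/max:
  A2 AND A1 = min(a, b) on (0.67, 0.83) = 0.67
  (A2 AND A1) AND A3 = min(a, b) on (0.67, 0.46) = 0.46
  NOT ((A2 AND A1) AND A3) = 1 − 0.46 = 0.54
  → value = 0.5400
|1.0000 − 0.5400| = 0.460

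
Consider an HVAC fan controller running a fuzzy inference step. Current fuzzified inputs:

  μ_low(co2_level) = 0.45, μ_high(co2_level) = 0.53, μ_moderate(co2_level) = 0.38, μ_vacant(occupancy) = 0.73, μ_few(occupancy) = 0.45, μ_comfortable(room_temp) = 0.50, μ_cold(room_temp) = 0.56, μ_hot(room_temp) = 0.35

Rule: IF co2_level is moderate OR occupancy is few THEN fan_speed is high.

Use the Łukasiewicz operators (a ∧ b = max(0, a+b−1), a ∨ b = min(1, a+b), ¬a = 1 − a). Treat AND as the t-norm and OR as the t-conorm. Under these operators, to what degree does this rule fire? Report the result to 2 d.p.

0.83

firing strength: moderate=0.38, few=0.45; OR[min(1, a+b)] → w = 0.83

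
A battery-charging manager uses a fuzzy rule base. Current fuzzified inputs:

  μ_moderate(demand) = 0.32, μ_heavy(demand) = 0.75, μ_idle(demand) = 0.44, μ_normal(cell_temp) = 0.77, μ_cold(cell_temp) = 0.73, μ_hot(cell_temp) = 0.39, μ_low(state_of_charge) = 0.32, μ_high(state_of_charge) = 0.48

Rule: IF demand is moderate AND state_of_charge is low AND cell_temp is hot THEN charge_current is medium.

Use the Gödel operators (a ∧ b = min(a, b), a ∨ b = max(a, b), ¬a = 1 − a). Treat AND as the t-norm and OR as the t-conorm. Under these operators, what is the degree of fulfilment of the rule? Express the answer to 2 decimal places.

0.32

firing strength: moderate=0.32, low=0.32, hot=0.39; AND[min(a, b)] → w = 0.32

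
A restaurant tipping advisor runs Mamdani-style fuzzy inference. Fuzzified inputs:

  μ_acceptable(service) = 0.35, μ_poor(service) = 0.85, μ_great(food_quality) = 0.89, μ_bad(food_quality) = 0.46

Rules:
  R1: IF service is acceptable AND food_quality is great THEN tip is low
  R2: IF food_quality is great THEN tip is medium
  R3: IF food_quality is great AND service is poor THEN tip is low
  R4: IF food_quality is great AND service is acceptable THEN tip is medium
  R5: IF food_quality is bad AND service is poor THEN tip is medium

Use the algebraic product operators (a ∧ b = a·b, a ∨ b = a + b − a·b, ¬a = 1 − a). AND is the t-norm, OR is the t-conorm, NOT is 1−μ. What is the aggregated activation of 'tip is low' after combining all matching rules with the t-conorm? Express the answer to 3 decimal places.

0.832

R1: acceptable=0.35, great=0.89; AND[a·b] → w = 0.3115
R2: great=0.89 → w = 0.8900
R3: great=0.89, poor=0.85; AND[a·b] → w = 0.7565
R4: great=0.89, acceptable=0.35; AND[a·b] → w = 0.3115
R5: bad=0.46, poor=0.85; AND[a·b] → w = 0.3910
Rules with consequent 'low': {R1, R3} → strengths 0.3115, 0.7565
Aggregate via t-conorm [a + b − a·b]: 0.8324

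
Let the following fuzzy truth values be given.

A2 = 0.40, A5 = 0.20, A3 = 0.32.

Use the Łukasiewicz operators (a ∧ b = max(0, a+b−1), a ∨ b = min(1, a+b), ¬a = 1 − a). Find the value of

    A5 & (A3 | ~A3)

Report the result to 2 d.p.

~A3 = 1 − 0.32 = 0.68
A3 | ~A3 = min(1, a+b) on (0.32, 0.68) = 1.00
A5 & (A3 | ~A3) = max(0, a+b−1) on (0.20, 1.00) = 0.20

0.20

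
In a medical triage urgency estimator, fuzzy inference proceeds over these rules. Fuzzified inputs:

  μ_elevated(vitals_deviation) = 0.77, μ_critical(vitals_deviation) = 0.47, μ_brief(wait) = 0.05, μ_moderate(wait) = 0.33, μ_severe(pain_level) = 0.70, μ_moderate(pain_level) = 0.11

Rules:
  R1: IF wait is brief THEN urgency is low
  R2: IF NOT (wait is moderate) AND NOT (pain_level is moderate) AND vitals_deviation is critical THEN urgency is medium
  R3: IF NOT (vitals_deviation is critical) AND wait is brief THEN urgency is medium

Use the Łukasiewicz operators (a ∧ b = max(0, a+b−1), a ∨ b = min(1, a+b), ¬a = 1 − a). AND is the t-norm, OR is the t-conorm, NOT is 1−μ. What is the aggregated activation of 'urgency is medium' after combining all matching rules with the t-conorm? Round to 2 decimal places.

R1: brief=0.05 → w = 0.05
R2: ¬moderate=1−0.33=0.67, ¬moderate=1−0.11=0.89, critical=0.47; AND[max(0, a+b−1)] → w = 0.03
R3: ¬critical=1−0.47=0.53, brief=0.05; AND[max(0, a+b−1)] → w = 0.00
Rules with consequent 'medium': {R2, R3} → strengths 0.03, 0.00
Aggregate via t-conorm [min(1, a+b)]: 0.03

0.03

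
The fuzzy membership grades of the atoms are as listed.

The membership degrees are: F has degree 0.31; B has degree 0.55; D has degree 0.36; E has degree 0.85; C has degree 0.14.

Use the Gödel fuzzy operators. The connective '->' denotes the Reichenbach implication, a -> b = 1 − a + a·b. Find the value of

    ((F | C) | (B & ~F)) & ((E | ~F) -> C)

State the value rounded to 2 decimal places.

F | C = max(a, b) on (0.31, 0.14) = 0.31
~F = 1 − 0.31 = 0.69
B & ~F = min(a, b) on (0.55, 0.69) = 0.55
(F | C) | (B & ~F) = max(a, b) on (0.31, 0.55) = 0.55
~F = 1 − 0.31 = 0.69
E | ~F = max(a, b) on (0.85, 0.69) = 0.85
(E | ~F) -> C  [Reichenbach: 1 − a + a·b] with a=0.85, b=0.14 → 0.27
((F | C) | (B & ~F)) & ((E | ~F) -> C) = min(a, b) on (0.55, 0.27) = 0.27

0.27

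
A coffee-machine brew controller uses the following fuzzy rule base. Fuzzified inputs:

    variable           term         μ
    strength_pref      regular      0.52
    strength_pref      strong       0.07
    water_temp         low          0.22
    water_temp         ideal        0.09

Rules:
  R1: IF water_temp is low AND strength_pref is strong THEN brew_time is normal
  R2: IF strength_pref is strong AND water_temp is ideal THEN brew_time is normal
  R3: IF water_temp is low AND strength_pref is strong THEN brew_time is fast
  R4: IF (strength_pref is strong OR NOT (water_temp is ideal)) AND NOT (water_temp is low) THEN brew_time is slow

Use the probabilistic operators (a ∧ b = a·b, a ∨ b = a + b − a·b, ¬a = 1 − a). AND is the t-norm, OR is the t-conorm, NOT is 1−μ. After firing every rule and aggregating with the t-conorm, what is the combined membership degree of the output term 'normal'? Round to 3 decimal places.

R1: low=0.22, strong=0.07; AND[a·b] → w = 0.0154
R2: strong=0.07, ideal=0.09; AND[a·b] → w = 0.0063
R3: low=0.22, strong=0.07; AND[a·b] → w = 0.0154
R4: (strong=0.07 OR ¬ideal=1−0.09=0.91) = 0.9163; AND[a·b] with ¬low=1−0.22=0.78 → w = 0.7147
Rules with consequent 'normal': {R1, R2} → strengths 0.0154, 0.0063
Aggregate via t-conorm [a + b − a·b]: 0.0216

0.022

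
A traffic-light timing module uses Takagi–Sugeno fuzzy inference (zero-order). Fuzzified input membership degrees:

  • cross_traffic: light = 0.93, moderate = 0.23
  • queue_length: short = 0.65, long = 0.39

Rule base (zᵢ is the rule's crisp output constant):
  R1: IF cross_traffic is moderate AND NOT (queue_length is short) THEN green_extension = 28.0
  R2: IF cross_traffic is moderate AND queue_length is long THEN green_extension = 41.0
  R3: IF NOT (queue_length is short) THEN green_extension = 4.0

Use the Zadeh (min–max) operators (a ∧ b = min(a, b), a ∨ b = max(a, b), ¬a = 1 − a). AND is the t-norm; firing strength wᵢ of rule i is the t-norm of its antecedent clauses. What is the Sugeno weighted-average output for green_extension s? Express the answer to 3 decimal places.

21.321

R1 (z=28.0): moderate=0.23, ¬short=1−0.65=0.35; AND[min(a, b)] → w = 0.23
R2 (z=41.0): moderate=0.23, long=0.39; AND[min(a, b)] → w = 0.23
R3 (z=4.0): ¬short=1−0.65=0.35 → w = 0.35
Weighted average = (0.23·28.0 + 0.23·41.0 + 0.35·4.0) / (0.23 + 0.23 + 0.35)
  = 17.2700 / 0.8100 = 21.321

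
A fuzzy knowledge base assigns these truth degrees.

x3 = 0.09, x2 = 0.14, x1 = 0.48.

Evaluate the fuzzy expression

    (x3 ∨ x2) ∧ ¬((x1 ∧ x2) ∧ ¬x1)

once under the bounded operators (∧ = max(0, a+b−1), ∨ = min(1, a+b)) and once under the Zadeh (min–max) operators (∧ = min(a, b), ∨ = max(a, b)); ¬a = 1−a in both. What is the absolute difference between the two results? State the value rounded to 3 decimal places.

Under bounded:
  x3 ∨ x2 = min(1, a+b) on (0.09, 0.14) = 0.23
  x1 ∧ x2 = max(0, a+b−1) on (0.48, 0.14) = 0.00
  ¬x1 = 1 − 0.48 = 0.52
  (x1 ∧ x2) ∧ ¬x1 = max(0, a+b−1) on (0.00, 0.52) = 0.00
  ¬((x1 ∧ x2) ∧ ¬x1) = 1 − 0.00 = 1.00
  (x3 ∨ x2) ∧ ¬((x1 ∧ x2) ∧ ¬x1) = max(0, a+b−1) on (0.23, 1.00) = 0.23
  → value = 0.2300
Under Zadeh (min–max):
  x3 ∨ x2 = max(a, b) on (0.09, 0.14) = 0.14
  x1 ∧ x2 = min(a, b) on (0.48, 0.14) = 0.14
  ¬x1 = 1 − 0.48 = 0.52
  (x1 ∧ x2) ∧ ¬x1 = min(a, b) on (0.14, 0.52) = 0.14
  ¬((x1 ∧ x2) ∧ ¬x1) = 1 − 0.14 = 0.86
  (x3 ∨ x2) ∧ ¬((x1 ∧ x2) ∧ ¬x1) = min(a, b) on (0.14, 0.86) = 0.14
  → value = 0.1400
|0.2300 − 0.1400| = 0.090

0.090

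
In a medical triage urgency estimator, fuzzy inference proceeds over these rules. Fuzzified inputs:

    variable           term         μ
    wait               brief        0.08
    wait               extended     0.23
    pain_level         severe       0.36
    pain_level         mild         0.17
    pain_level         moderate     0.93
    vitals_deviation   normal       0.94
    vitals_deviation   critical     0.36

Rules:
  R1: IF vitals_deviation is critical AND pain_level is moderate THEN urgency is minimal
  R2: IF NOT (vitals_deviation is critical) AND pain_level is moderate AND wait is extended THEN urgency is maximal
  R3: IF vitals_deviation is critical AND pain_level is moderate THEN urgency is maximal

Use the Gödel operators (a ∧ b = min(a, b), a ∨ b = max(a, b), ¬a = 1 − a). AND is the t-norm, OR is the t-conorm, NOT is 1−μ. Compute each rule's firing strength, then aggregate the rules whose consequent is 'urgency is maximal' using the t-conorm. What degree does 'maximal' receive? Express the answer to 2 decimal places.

R1: critical=0.36, moderate=0.93; AND[min(a, b)] → w = 0.36
R2: ¬critical=1−0.36=0.64, moderate=0.93, extended=0.23; AND[min(a, b)] → w = 0.23
R3: critical=0.36, moderate=0.93; AND[min(a, b)] → w = 0.36
Rules with consequent 'maximal': {R2, R3} → strengths 0.23, 0.36
Aggregate via t-conorm [max(a, b)]: 0.36

0.36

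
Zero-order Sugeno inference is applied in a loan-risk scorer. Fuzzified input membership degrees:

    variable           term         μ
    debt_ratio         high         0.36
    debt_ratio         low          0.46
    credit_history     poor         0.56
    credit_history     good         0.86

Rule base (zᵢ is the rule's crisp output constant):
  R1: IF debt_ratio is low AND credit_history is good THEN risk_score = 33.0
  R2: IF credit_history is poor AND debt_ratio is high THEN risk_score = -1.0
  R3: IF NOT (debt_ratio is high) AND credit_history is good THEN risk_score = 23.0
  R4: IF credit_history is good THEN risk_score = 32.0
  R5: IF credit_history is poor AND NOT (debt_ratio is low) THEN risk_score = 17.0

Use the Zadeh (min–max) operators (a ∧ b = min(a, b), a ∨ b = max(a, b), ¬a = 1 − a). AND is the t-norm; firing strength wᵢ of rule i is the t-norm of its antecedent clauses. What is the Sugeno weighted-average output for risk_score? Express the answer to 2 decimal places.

R1 (z=33.0): low=0.46, good=0.86; AND[min(a, b)] → w = 0.46
R2 (z=-1.0): poor=0.56, high=0.36; AND[min(a, b)] → w = 0.36
R3 (z=23.0): ¬high=1−0.36=0.64, good=0.86; AND[min(a, b)] → w = 0.64
R4 (z=32.0): good=0.86 → w = 0.86
R5 (z=17.0): poor=0.56, ¬low=1−0.46=0.54; AND[min(a, b)] → w = 0.54
Weighted average = (0.46·33.0 + 0.36·-1.0 + 0.64·23.0 + 0.86·32.0 + 0.54·17.0) / (0.46 + 0.36 + 0.64 + 0.86 + 0.54)
  = 66.2400 / 2.8600 = 23.16

23.16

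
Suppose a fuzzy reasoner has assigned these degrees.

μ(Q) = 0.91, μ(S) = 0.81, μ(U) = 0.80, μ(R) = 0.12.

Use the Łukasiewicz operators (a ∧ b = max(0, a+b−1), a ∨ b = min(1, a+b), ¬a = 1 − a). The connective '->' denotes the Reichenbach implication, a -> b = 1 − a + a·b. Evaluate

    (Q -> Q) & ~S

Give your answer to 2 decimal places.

0.11

Q -> Q  [Reichenbach: 1 − a + a·b] with a=0.91, b=0.91 → 0.92
~S = 1 − 0.81 = 0.19
(Q -> Q) & ~S = max(0, a+b−1) on (0.92, 0.19) = 0.11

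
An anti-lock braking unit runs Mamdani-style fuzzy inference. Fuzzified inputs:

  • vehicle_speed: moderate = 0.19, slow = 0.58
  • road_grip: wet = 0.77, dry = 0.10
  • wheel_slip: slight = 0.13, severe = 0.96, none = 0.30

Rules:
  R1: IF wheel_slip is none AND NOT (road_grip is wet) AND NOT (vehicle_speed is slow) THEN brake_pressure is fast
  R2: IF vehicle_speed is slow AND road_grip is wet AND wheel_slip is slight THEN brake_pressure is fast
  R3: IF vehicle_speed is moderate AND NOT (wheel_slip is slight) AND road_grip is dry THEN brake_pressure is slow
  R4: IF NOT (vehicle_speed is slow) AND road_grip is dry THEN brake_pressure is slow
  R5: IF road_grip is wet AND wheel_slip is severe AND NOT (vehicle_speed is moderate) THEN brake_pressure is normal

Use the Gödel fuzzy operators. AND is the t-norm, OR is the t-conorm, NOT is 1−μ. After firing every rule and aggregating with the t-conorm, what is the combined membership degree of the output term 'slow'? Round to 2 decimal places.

0.10

R1: none=0.30, ¬wet=1−0.77=0.23, ¬slow=1−0.58=0.42; AND[min(a, b)] → w = 0.23
R2: slow=0.58, wet=0.77, slight=0.13; AND[min(a, b)] → w = 0.13
R3: moderate=0.19, ¬slight=1−0.13=0.87, dry=0.10; AND[min(a, b)] → w = 0.10
R4: ¬slow=1−0.58=0.42, dry=0.10; AND[min(a, b)] → w = 0.10
R5: wet=0.77, severe=0.96, ¬moderate=1−0.19=0.81; AND[min(a, b)] → w = 0.77
Rules with consequent 'slow': {R3, R4} → strengths 0.10, 0.10
Aggregate via t-conorm [max(a, b)]: 0.10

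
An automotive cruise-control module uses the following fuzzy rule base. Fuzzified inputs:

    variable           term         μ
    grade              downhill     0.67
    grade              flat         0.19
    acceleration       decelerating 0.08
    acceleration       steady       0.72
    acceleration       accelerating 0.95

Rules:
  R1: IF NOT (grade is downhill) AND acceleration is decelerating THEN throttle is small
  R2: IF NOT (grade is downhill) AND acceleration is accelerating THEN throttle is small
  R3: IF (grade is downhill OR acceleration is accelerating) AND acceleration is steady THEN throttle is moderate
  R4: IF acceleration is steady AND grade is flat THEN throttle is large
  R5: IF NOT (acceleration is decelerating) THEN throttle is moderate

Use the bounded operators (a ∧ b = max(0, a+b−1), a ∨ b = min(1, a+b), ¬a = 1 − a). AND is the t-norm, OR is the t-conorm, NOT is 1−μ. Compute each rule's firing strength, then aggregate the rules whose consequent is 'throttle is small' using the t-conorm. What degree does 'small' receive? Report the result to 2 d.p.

0.28

R1: ¬downhill=1−0.67=0.33, decelerating=0.08; AND[max(0, a+b−1)] → w = 0.00
R2: ¬downhill=1−0.67=0.33, accelerating=0.95; AND[max(0, a+b−1)] → w = 0.28
R3: (downhill=0.67 OR accelerating=0.95) = 1.00; AND[max(0, a+b−1)] with steady=0.72 → w = 0.72
R4: steady=0.72, flat=0.19; AND[max(0, a+b−1)] → w = 0.00
R5: ¬decelerating=1−0.08=0.92 → w = 0.92
Rules with consequent 'small': {R1, R2} → strengths 0.00, 0.28
Aggregate via t-conorm [min(1, a+b)]: 0.28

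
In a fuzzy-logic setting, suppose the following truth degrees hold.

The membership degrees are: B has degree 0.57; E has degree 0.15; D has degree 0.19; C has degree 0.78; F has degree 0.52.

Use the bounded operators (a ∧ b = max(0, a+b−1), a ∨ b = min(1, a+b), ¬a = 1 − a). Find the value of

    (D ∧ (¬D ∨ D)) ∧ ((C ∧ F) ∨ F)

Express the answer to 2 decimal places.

0.01

¬D = 1 − 0.19 = 0.81
¬D ∨ D = min(1, a+b) on (0.81, 0.19) = 1.00
D ∧ (¬D ∨ D) = max(0, a+b−1) on (0.19, 1.00) = 0.19
C ∧ F = max(0, a+b−1) on (0.78, 0.52) = 0.30
(C ∧ F) ∨ F = min(1, a+b) on (0.30, 0.52) = 0.82
(D ∧ (¬D ∨ D)) ∧ ((C ∧ F) ∨ F) = max(0, a+b−1) on (0.19, 0.82) = 0.01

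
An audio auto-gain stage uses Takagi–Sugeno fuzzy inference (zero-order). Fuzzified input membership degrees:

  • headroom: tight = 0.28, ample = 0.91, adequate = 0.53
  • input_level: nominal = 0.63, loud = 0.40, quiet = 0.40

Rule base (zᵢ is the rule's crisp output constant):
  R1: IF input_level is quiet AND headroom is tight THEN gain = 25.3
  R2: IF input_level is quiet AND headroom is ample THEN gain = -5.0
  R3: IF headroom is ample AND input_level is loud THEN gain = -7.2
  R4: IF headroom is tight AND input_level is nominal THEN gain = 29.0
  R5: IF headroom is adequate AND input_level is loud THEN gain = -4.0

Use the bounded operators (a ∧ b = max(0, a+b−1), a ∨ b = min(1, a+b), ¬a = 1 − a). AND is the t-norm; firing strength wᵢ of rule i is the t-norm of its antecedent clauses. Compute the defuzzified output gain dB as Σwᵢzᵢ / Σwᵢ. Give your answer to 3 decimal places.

R1 (z=25.3): quiet=0.40, tight=0.28; AND[max(0, a+b−1)] → w = 0.00
R2 (z=-5.0): quiet=0.40, ample=0.91; AND[max(0, a+b−1)] → w = 0.31
R3 (z=-7.2): ample=0.91, loud=0.40; AND[max(0, a+b−1)] → w = 0.31
R4 (z=29.0): tight=0.28, nominal=0.63; AND[max(0, a+b−1)] → w = 0.00
R5 (z=-4.0): adequate=0.53, loud=0.40; AND[max(0, a+b−1)] → w = 0.00
Weighted average = (0.00·25.3 + 0.31·-5.0 + 0.31·-7.2 + 0.00·29.0 + 0.00·-4.0) / (0.00 + 0.31 + 0.31 + 0.00 + 0.00)
  = -3.7820 / 0.6200 = -6.100

-6.100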